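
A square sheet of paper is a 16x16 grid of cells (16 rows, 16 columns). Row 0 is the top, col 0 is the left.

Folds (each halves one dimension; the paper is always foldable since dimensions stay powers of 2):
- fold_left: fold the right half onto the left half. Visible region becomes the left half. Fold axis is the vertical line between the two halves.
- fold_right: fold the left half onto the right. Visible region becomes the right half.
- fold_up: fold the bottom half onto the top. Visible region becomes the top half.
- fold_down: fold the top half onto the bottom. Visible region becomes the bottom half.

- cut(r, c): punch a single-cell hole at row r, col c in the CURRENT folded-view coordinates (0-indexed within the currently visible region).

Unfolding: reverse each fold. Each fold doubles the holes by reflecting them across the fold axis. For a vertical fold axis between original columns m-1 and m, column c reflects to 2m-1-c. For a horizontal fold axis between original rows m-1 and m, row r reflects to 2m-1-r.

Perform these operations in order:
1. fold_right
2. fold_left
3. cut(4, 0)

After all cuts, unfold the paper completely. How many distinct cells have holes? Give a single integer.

Op 1 fold_right: fold axis v@8; visible region now rows[0,16) x cols[8,16) = 16x8
Op 2 fold_left: fold axis v@12; visible region now rows[0,16) x cols[8,12) = 16x4
Op 3 cut(4, 0): punch at orig (4,8); cuts so far [(4, 8)]; region rows[0,16) x cols[8,12) = 16x4
Unfold 1 (reflect across v@12): 2 holes -> [(4, 8), (4, 15)]
Unfold 2 (reflect across v@8): 4 holes -> [(4, 0), (4, 7), (4, 8), (4, 15)]

Answer: 4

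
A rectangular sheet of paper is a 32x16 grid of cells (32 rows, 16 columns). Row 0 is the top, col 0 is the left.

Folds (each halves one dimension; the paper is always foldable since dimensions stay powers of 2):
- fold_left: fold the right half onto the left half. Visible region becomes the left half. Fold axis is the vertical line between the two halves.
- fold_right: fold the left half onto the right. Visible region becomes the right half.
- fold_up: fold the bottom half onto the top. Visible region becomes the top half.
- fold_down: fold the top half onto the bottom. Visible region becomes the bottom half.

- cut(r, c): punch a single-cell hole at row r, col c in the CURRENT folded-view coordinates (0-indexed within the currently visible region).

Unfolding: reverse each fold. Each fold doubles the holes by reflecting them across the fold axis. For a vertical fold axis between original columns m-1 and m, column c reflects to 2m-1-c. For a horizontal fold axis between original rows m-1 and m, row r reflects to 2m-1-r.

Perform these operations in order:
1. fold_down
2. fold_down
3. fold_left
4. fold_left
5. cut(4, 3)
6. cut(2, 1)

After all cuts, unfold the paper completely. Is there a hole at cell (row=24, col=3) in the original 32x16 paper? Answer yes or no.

Answer: no

Derivation:
Op 1 fold_down: fold axis h@16; visible region now rows[16,32) x cols[0,16) = 16x16
Op 2 fold_down: fold axis h@24; visible region now rows[24,32) x cols[0,16) = 8x16
Op 3 fold_left: fold axis v@8; visible region now rows[24,32) x cols[0,8) = 8x8
Op 4 fold_left: fold axis v@4; visible region now rows[24,32) x cols[0,4) = 8x4
Op 5 cut(4, 3): punch at orig (28,3); cuts so far [(28, 3)]; region rows[24,32) x cols[0,4) = 8x4
Op 6 cut(2, 1): punch at orig (26,1); cuts so far [(26, 1), (28, 3)]; region rows[24,32) x cols[0,4) = 8x4
Unfold 1 (reflect across v@4): 4 holes -> [(26, 1), (26, 6), (28, 3), (28, 4)]
Unfold 2 (reflect across v@8): 8 holes -> [(26, 1), (26, 6), (26, 9), (26, 14), (28, 3), (28, 4), (28, 11), (28, 12)]
Unfold 3 (reflect across h@24): 16 holes -> [(19, 3), (19, 4), (19, 11), (19, 12), (21, 1), (21, 6), (21, 9), (21, 14), (26, 1), (26, 6), (26, 9), (26, 14), (28, 3), (28, 4), (28, 11), (28, 12)]
Unfold 4 (reflect across h@16): 32 holes -> [(3, 3), (3, 4), (3, 11), (3, 12), (5, 1), (5, 6), (5, 9), (5, 14), (10, 1), (10, 6), (10, 9), (10, 14), (12, 3), (12, 4), (12, 11), (12, 12), (19, 3), (19, 4), (19, 11), (19, 12), (21, 1), (21, 6), (21, 9), (21, 14), (26, 1), (26, 6), (26, 9), (26, 14), (28, 3), (28, 4), (28, 11), (28, 12)]
Holes: [(3, 3), (3, 4), (3, 11), (3, 12), (5, 1), (5, 6), (5, 9), (5, 14), (10, 1), (10, 6), (10, 9), (10, 14), (12, 3), (12, 4), (12, 11), (12, 12), (19, 3), (19, 4), (19, 11), (19, 12), (21, 1), (21, 6), (21, 9), (21, 14), (26, 1), (26, 6), (26, 9), (26, 14), (28, 3), (28, 4), (28, 11), (28, 12)]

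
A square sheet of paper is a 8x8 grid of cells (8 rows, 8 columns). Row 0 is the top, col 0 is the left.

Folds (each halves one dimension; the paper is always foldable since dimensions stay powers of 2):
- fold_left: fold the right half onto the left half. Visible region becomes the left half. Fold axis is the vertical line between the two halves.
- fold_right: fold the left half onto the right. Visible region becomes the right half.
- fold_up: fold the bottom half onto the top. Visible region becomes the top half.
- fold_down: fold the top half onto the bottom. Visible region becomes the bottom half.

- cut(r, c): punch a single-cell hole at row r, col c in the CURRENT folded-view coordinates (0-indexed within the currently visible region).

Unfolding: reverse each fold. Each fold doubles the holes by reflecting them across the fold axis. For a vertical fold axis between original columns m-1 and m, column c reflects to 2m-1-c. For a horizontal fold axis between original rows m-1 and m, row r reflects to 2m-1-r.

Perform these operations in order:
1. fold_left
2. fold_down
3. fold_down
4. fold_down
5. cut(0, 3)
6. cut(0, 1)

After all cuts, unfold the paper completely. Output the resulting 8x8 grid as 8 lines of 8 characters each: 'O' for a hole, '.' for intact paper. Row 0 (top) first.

Answer: .O.OO.O.
.O.OO.O.
.O.OO.O.
.O.OO.O.
.O.OO.O.
.O.OO.O.
.O.OO.O.
.O.OO.O.

Derivation:
Op 1 fold_left: fold axis v@4; visible region now rows[0,8) x cols[0,4) = 8x4
Op 2 fold_down: fold axis h@4; visible region now rows[4,8) x cols[0,4) = 4x4
Op 3 fold_down: fold axis h@6; visible region now rows[6,8) x cols[0,4) = 2x4
Op 4 fold_down: fold axis h@7; visible region now rows[7,8) x cols[0,4) = 1x4
Op 5 cut(0, 3): punch at orig (7,3); cuts so far [(7, 3)]; region rows[7,8) x cols[0,4) = 1x4
Op 6 cut(0, 1): punch at orig (7,1); cuts so far [(7, 1), (7, 3)]; region rows[7,8) x cols[0,4) = 1x4
Unfold 1 (reflect across h@7): 4 holes -> [(6, 1), (6, 3), (7, 1), (7, 3)]
Unfold 2 (reflect across h@6): 8 holes -> [(4, 1), (4, 3), (5, 1), (5, 3), (6, 1), (6, 3), (7, 1), (7, 3)]
Unfold 3 (reflect across h@4): 16 holes -> [(0, 1), (0, 3), (1, 1), (1, 3), (2, 1), (2, 3), (3, 1), (3, 3), (4, 1), (4, 3), (5, 1), (5, 3), (6, 1), (6, 3), (7, 1), (7, 3)]
Unfold 4 (reflect across v@4): 32 holes -> [(0, 1), (0, 3), (0, 4), (0, 6), (1, 1), (1, 3), (1, 4), (1, 6), (2, 1), (2, 3), (2, 4), (2, 6), (3, 1), (3, 3), (3, 4), (3, 6), (4, 1), (4, 3), (4, 4), (4, 6), (5, 1), (5, 3), (5, 4), (5, 6), (6, 1), (6, 3), (6, 4), (6, 6), (7, 1), (7, 3), (7, 4), (7, 6)]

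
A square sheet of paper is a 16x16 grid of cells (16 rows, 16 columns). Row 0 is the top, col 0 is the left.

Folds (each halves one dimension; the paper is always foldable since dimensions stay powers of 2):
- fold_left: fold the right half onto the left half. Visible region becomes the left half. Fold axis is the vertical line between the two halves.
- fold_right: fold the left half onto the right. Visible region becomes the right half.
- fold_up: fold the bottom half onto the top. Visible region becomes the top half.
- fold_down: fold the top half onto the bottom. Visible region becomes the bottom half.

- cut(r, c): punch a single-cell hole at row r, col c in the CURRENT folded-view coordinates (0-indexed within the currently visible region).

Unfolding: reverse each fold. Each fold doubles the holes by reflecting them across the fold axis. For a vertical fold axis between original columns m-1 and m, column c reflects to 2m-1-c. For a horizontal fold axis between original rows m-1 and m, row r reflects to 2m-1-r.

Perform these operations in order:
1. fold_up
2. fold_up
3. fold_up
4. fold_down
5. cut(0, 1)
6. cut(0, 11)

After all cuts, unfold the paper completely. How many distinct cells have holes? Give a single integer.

Op 1 fold_up: fold axis h@8; visible region now rows[0,8) x cols[0,16) = 8x16
Op 2 fold_up: fold axis h@4; visible region now rows[0,4) x cols[0,16) = 4x16
Op 3 fold_up: fold axis h@2; visible region now rows[0,2) x cols[0,16) = 2x16
Op 4 fold_down: fold axis h@1; visible region now rows[1,2) x cols[0,16) = 1x16
Op 5 cut(0, 1): punch at orig (1,1); cuts so far [(1, 1)]; region rows[1,2) x cols[0,16) = 1x16
Op 6 cut(0, 11): punch at orig (1,11); cuts so far [(1, 1), (1, 11)]; region rows[1,2) x cols[0,16) = 1x16
Unfold 1 (reflect across h@1): 4 holes -> [(0, 1), (0, 11), (1, 1), (1, 11)]
Unfold 2 (reflect across h@2): 8 holes -> [(0, 1), (0, 11), (1, 1), (1, 11), (2, 1), (2, 11), (3, 1), (3, 11)]
Unfold 3 (reflect across h@4): 16 holes -> [(0, 1), (0, 11), (1, 1), (1, 11), (2, 1), (2, 11), (3, 1), (3, 11), (4, 1), (4, 11), (5, 1), (5, 11), (6, 1), (6, 11), (7, 1), (7, 11)]
Unfold 4 (reflect across h@8): 32 holes -> [(0, 1), (0, 11), (1, 1), (1, 11), (2, 1), (2, 11), (3, 1), (3, 11), (4, 1), (4, 11), (5, 1), (5, 11), (6, 1), (6, 11), (7, 1), (7, 11), (8, 1), (8, 11), (9, 1), (9, 11), (10, 1), (10, 11), (11, 1), (11, 11), (12, 1), (12, 11), (13, 1), (13, 11), (14, 1), (14, 11), (15, 1), (15, 11)]

Answer: 32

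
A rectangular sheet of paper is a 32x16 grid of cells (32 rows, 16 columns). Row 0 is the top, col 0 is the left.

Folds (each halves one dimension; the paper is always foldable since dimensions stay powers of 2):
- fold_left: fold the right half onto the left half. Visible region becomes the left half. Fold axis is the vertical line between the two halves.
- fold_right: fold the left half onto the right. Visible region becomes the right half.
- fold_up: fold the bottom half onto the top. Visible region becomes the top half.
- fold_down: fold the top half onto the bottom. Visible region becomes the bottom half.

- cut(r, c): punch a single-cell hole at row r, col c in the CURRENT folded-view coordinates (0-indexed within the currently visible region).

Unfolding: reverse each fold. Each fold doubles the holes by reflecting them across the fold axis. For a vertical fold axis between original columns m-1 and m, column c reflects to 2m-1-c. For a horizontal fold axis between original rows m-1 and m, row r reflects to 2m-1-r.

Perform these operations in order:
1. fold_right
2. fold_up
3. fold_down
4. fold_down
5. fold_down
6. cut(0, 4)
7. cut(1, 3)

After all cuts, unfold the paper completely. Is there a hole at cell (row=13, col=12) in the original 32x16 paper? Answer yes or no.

Answer: yes

Derivation:
Op 1 fold_right: fold axis v@8; visible region now rows[0,32) x cols[8,16) = 32x8
Op 2 fold_up: fold axis h@16; visible region now rows[0,16) x cols[8,16) = 16x8
Op 3 fold_down: fold axis h@8; visible region now rows[8,16) x cols[8,16) = 8x8
Op 4 fold_down: fold axis h@12; visible region now rows[12,16) x cols[8,16) = 4x8
Op 5 fold_down: fold axis h@14; visible region now rows[14,16) x cols[8,16) = 2x8
Op 6 cut(0, 4): punch at orig (14,12); cuts so far [(14, 12)]; region rows[14,16) x cols[8,16) = 2x8
Op 7 cut(1, 3): punch at orig (15,11); cuts so far [(14, 12), (15, 11)]; region rows[14,16) x cols[8,16) = 2x8
Unfold 1 (reflect across h@14): 4 holes -> [(12, 11), (13, 12), (14, 12), (15, 11)]
Unfold 2 (reflect across h@12): 8 holes -> [(8, 11), (9, 12), (10, 12), (11, 11), (12, 11), (13, 12), (14, 12), (15, 11)]
Unfold 3 (reflect across h@8): 16 holes -> [(0, 11), (1, 12), (2, 12), (3, 11), (4, 11), (5, 12), (6, 12), (7, 11), (8, 11), (9, 12), (10, 12), (11, 11), (12, 11), (13, 12), (14, 12), (15, 11)]
Unfold 4 (reflect across h@16): 32 holes -> [(0, 11), (1, 12), (2, 12), (3, 11), (4, 11), (5, 12), (6, 12), (7, 11), (8, 11), (9, 12), (10, 12), (11, 11), (12, 11), (13, 12), (14, 12), (15, 11), (16, 11), (17, 12), (18, 12), (19, 11), (20, 11), (21, 12), (22, 12), (23, 11), (24, 11), (25, 12), (26, 12), (27, 11), (28, 11), (29, 12), (30, 12), (31, 11)]
Unfold 5 (reflect across v@8): 64 holes -> [(0, 4), (0, 11), (1, 3), (1, 12), (2, 3), (2, 12), (3, 4), (3, 11), (4, 4), (4, 11), (5, 3), (5, 12), (6, 3), (6, 12), (7, 4), (7, 11), (8, 4), (8, 11), (9, 3), (9, 12), (10, 3), (10, 12), (11, 4), (11, 11), (12, 4), (12, 11), (13, 3), (13, 12), (14, 3), (14, 12), (15, 4), (15, 11), (16, 4), (16, 11), (17, 3), (17, 12), (18, 3), (18, 12), (19, 4), (19, 11), (20, 4), (20, 11), (21, 3), (21, 12), (22, 3), (22, 12), (23, 4), (23, 11), (24, 4), (24, 11), (25, 3), (25, 12), (26, 3), (26, 12), (27, 4), (27, 11), (28, 4), (28, 11), (29, 3), (29, 12), (30, 3), (30, 12), (31, 4), (31, 11)]
Holes: [(0, 4), (0, 11), (1, 3), (1, 12), (2, 3), (2, 12), (3, 4), (3, 11), (4, 4), (4, 11), (5, 3), (5, 12), (6, 3), (6, 12), (7, 4), (7, 11), (8, 4), (8, 11), (9, 3), (9, 12), (10, 3), (10, 12), (11, 4), (11, 11), (12, 4), (12, 11), (13, 3), (13, 12), (14, 3), (14, 12), (15, 4), (15, 11), (16, 4), (16, 11), (17, 3), (17, 12), (18, 3), (18, 12), (19, 4), (19, 11), (20, 4), (20, 11), (21, 3), (21, 12), (22, 3), (22, 12), (23, 4), (23, 11), (24, 4), (24, 11), (25, 3), (25, 12), (26, 3), (26, 12), (27, 4), (27, 11), (28, 4), (28, 11), (29, 3), (29, 12), (30, 3), (30, 12), (31, 4), (31, 11)]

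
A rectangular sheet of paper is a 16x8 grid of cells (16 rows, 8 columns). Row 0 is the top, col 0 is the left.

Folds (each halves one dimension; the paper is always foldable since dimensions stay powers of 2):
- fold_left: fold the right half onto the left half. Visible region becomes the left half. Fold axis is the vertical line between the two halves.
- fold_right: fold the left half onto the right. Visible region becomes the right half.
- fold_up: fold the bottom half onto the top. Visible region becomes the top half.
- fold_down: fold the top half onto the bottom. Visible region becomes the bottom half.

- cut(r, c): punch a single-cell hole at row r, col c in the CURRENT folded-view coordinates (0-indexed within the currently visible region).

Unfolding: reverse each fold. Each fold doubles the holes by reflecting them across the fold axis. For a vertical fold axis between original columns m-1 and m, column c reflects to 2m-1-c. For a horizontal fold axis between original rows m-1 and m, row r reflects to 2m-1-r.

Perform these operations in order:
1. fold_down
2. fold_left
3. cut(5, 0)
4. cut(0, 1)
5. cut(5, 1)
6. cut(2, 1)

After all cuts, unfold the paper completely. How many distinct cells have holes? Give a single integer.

Op 1 fold_down: fold axis h@8; visible region now rows[8,16) x cols[0,8) = 8x8
Op 2 fold_left: fold axis v@4; visible region now rows[8,16) x cols[0,4) = 8x4
Op 3 cut(5, 0): punch at orig (13,0); cuts so far [(13, 0)]; region rows[8,16) x cols[0,4) = 8x4
Op 4 cut(0, 1): punch at orig (8,1); cuts so far [(8, 1), (13, 0)]; region rows[8,16) x cols[0,4) = 8x4
Op 5 cut(5, 1): punch at orig (13,1); cuts so far [(8, 1), (13, 0), (13, 1)]; region rows[8,16) x cols[0,4) = 8x4
Op 6 cut(2, 1): punch at orig (10,1); cuts so far [(8, 1), (10, 1), (13, 0), (13, 1)]; region rows[8,16) x cols[0,4) = 8x4
Unfold 1 (reflect across v@4): 8 holes -> [(8, 1), (8, 6), (10, 1), (10, 6), (13, 0), (13, 1), (13, 6), (13, 7)]
Unfold 2 (reflect across h@8): 16 holes -> [(2, 0), (2, 1), (2, 6), (2, 7), (5, 1), (5, 6), (7, 1), (7, 6), (8, 1), (8, 6), (10, 1), (10, 6), (13, 0), (13, 1), (13, 6), (13, 7)]

Answer: 16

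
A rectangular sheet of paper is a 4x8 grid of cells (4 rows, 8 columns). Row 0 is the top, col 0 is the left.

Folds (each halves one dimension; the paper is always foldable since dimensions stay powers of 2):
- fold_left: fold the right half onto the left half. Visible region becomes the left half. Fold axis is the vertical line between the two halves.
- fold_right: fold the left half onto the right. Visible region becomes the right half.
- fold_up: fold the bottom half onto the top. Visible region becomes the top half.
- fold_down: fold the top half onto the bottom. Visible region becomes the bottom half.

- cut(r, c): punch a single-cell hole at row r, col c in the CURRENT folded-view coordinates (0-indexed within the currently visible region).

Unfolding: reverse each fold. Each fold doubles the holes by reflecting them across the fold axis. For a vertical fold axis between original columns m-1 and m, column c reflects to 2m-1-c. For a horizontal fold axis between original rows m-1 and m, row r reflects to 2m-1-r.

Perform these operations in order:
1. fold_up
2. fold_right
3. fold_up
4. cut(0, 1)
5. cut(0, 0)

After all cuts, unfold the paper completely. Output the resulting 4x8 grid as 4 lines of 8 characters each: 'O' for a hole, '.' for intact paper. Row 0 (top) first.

Answer: ..OOOO..
..OOOO..
..OOOO..
..OOOO..

Derivation:
Op 1 fold_up: fold axis h@2; visible region now rows[0,2) x cols[0,8) = 2x8
Op 2 fold_right: fold axis v@4; visible region now rows[0,2) x cols[4,8) = 2x4
Op 3 fold_up: fold axis h@1; visible region now rows[0,1) x cols[4,8) = 1x4
Op 4 cut(0, 1): punch at orig (0,5); cuts so far [(0, 5)]; region rows[0,1) x cols[4,8) = 1x4
Op 5 cut(0, 0): punch at orig (0,4); cuts so far [(0, 4), (0, 5)]; region rows[0,1) x cols[4,8) = 1x4
Unfold 1 (reflect across h@1): 4 holes -> [(0, 4), (0, 5), (1, 4), (1, 5)]
Unfold 2 (reflect across v@4): 8 holes -> [(0, 2), (0, 3), (0, 4), (0, 5), (1, 2), (1, 3), (1, 4), (1, 5)]
Unfold 3 (reflect across h@2): 16 holes -> [(0, 2), (0, 3), (0, 4), (0, 5), (1, 2), (1, 3), (1, 4), (1, 5), (2, 2), (2, 3), (2, 4), (2, 5), (3, 2), (3, 3), (3, 4), (3, 5)]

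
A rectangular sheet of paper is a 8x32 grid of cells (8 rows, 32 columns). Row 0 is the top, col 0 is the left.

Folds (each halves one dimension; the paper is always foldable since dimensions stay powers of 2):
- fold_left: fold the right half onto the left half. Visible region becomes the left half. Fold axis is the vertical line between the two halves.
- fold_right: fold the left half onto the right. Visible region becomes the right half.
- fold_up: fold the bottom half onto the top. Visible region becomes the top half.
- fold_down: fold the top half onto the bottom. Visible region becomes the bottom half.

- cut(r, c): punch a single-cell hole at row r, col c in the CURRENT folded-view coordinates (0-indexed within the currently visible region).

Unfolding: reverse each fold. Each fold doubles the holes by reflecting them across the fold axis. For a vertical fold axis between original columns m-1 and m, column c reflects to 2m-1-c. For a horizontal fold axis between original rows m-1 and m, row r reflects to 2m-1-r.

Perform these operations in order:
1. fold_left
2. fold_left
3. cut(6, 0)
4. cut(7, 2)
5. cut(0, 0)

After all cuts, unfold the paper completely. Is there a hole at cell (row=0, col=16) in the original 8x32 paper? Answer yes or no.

Answer: yes

Derivation:
Op 1 fold_left: fold axis v@16; visible region now rows[0,8) x cols[0,16) = 8x16
Op 2 fold_left: fold axis v@8; visible region now rows[0,8) x cols[0,8) = 8x8
Op 3 cut(6, 0): punch at orig (6,0); cuts so far [(6, 0)]; region rows[0,8) x cols[0,8) = 8x8
Op 4 cut(7, 2): punch at orig (7,2); cuts so far [(6, 0), (7, 2)]; region rows[0,8) x cols[0,8) = 8x8
Op 5 cut(0, 0): punch at orig (0,0); cuts so far [(0, 0), (6, 0), (7, 2)]; region rows[0,8) x cols[0,8) = 8x8
Unfold 1 (reflect across v@8): 6 holes -> [(0, 0), (0, 15), (6, 0), (6, 15), (7, 2), (7, 13)]
Unfold 2 (reflect across v@16): 12 holes -> [(0, 0), (0, 15), (0, 16), (0, 31), (6, 0), (6, 15), (6, 16), (6, 31), (7, 2), (7, 13), (7, 18), (7, 29)]
Holes: [(0, 0), (0, 15), (0, 16), (0, 31), (6, 0), (6, 15), (6, 16), (6, 31), (7, 2), (7, 13), (7, 18), (7, 29)]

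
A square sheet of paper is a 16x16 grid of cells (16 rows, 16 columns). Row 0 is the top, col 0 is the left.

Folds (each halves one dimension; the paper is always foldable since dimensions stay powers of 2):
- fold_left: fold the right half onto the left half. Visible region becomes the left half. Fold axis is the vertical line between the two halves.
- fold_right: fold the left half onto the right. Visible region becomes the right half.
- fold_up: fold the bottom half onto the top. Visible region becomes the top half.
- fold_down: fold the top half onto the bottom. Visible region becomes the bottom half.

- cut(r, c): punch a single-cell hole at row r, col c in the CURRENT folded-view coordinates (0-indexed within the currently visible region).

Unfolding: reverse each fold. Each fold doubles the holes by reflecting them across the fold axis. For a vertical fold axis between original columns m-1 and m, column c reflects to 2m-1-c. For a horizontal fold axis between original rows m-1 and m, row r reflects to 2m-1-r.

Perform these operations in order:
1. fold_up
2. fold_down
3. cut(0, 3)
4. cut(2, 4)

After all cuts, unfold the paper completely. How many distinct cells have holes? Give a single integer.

Answer: 8

Derivation:
Op 1 fold_up: fold axis h@8; visible region now rows[0,8) x cols[0,16) = 8x16
Op 2 fold_down: fold axis h@4; visible region now rows[4,8) x cols[0,16) = 4x16
Op 3 cut(0, 3): punch at orig (4,3); cuts so far [(4, 3)]; region rows[4,8) x cols[0,16) = 4x16
Op 4 cut(2, 4): punch at orig (6,4); cuts so far [(4, 3), (6, 4)]; region rows[4,8) x cols[0,16) = 4x16
Unfold 1 (reflect across h@4): 4 holes -> [(1, 4), (3, 3), (4, 3), (6, 4)]
Unfold 2 (reflect across h@8): 8 holes -> [(1, 4), (3, 3), (4, 3), (6, 4), (9, 4), (11, 3), (12, 3), (14, 4)]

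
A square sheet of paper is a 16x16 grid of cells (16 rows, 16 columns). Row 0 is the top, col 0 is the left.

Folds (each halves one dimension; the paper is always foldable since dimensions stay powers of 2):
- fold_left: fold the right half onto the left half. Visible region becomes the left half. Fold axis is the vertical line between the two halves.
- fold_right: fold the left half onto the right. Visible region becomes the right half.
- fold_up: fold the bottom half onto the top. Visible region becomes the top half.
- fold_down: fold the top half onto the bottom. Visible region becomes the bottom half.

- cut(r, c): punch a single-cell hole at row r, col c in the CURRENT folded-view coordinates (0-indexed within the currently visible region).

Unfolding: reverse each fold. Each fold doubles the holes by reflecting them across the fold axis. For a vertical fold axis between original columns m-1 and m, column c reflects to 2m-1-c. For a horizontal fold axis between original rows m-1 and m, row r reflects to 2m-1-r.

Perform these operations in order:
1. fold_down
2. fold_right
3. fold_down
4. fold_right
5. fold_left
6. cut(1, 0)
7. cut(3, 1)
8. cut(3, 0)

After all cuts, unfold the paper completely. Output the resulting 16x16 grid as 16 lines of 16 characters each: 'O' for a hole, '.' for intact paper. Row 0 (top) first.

Op 1 fold_down: fold axis h@8; visible region now rows[8,16) x cols[0,16) = 8x16
Op 2 fold_right: fold axis v@8; visible region now rows[8,16) x cols[8,16) = 8x8
Op 3 fold_down: fold axis h@12; visible region now rows[12,16) x cols[8,16) = 4x8
Op 4 fold_right: fold axis v@12; visible region now rows[12,16) x cols[12,16) = 4x4
Op 5 fold_left: fold axis v@14; visible region now rows[12,16) x cols[12,14) = 4x2
Op 6 cut(1, 0): punch at orig (13,12); cuts so far [(13, 12)]; region rows[12,16) x cols[12,14) = 4x2
Op 7 cut(3, 1): punch at orig (15,13); cuts so far [(13, 12), (15, 13)]; region rows[12,16) x cols[12,14) = 4x2
Op 8 cut(3, 0): punch at orig (15,12); cuts so far [(13, 12), (15, 12), (15, 13)]; region rows[12,16) x cols[12,14) = 4x2
Unfold 1 (reflect across v@14): 6 holes -> [(13, 12), (13, 15), (15, 12), (15, 13), (15, 14), (15, 15)]
Unfold 2 (reflect across v@12): 12 holes -> [(13, 8), (13, 11), (13, 12), (13, 15), (15, 8), (15, 9), (15, 10), (15, 11), (15, 12), (15, 13), (15, 14), (15, 15)]
Unfold 3 (reflect across h@12): 24 holes -> [(8, 8), (8, 9), (8, 10), (8, 11), (8, 12), (8, 13), (8, 14), (8, 15), (10, 8), (10, 11), (10, 12), (10, 15), (13, 8), (13, 11), (13, 12), (13, 15), (15, 8), (15, 9), (15, 10), (15, 11), (15, 12), (15, 13), (15, 14), (15, 15)]
Unfold 4 (reflect across v@8): 48 holes -> [(8, 0), (8, 1), (8, 2), (8, 3), (8, 4), (8, 5), (8, 6), (8, 7), (8, 8), (8, 9), (8, 10), (8, 11), (8, 12), (8, 13), (8, 14), (8, 15), (10, 0), (10, 3), (10, 4), (10, 7), (10, 8), (10, 11), (10, 12), (10, 15), (13, 0), (13, 3), (13, 4), (13, 7), (13, 8), (13, 11), (13, 12), (13, 15), (15, 0), (15, 1), (15, 2), (15, 3), (15, 4), (15, 5), (15, 6), (15, 7), (15, 8), (15, 9), (15, 10), (15, 11), (15, 12), (15, 13), (15, 14), (15, 15)]
Unfold 5 (reflect across h@8): 96 holes -> [(0, 0), (0, 1), (0, 2), (0, 3), (0, 4), (0, 5), (0, 6), (0, 7), (0, 8), (0, 9), (0, 10), (0, 11), (0, 12), (0, 13), (0, 14), (0, 15), (2, 0), (2, 3), (2, 4), (2, 7), (2, 8), (2, 11), (2, 12), (2, 15), (5, 0), (5, 3), (5, 4), (5, 7), (5, 8), (5, 11), (5, 12), (5, 15), (7, 0), (7, 1), (7, 2), (7, 3), (7, 4), (7, 5), (7, 6), (7, 7), (7, 8), (7, 9), (7, 10), (7, 11), (7, 12), (7, 13), (7, 14), (7, 15), (8, 0), (8, 1), (8, 2), (8, 3), (8, 4), (8, 5), (8, 6), (8, 7), (8, 8), (8, 9), (8, 10), (8, 11), (8, 12), (8, 13), (8, 14), (8, 15), (10, 0), (10, 3), (10, 4), (10, 7), (10, 8), (10, 11), (10, 12), (10, 15), (13, 0), (13, 3), (13, 4), (13, 7), (13, 8), (13, 11), (13, 12), (13, 15), (15, 0), (15, 1), (15, 2), (15, 3), (15, 4), (15, 5), (15, 6), (15, 7), (15, 8), (15, 9), (15, 10), (15, 11), (15, 12), (15, 13), (15, 14), (15, 15)]

Answer: OOOOOOOOOOOOOOOO
................
O..OO..OO..OO..O
................
................
O..OO..OO..OO..O
................
OOOOOOOOOOOOOOOO
OOOOOOOOOOOOOOOO
................
O..OO..OO..OO..O
................
................
O..OO..OO..OO..O
................
OOOOOOOOOOOOOOOO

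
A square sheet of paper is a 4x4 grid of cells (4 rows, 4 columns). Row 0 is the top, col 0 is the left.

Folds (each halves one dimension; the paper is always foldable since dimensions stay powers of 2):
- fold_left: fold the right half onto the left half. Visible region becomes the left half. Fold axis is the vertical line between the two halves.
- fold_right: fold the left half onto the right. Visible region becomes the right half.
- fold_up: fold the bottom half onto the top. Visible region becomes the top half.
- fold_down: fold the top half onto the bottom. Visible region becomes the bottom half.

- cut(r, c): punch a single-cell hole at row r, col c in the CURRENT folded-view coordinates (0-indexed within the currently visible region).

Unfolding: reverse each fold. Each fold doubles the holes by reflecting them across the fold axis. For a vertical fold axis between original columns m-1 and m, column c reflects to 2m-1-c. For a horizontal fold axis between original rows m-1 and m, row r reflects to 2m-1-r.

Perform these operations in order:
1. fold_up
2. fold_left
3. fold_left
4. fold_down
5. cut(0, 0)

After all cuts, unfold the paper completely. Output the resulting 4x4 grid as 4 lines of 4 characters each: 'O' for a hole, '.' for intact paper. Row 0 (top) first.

Answer: OOOO
OOOO
OOOO
OOOO

Derivation:
Op 1 fold_up: fold axis h@2; visible region now rows[0,2) x cols[0,4) = 2x4
Op 2 fold_left: fold axis v@2; visible region now rows[0,2) x cols[0,2) = 2x2
Op 3 fold_left: fold axis v@1; visible region now rows[0,2) x cols[0,1) = 2x1
Op 4 fold_down: fold axis h@1; visible region now rows[1,2) x cols[0,1) = 1x1
Op 5 cut(0, 0): punch at orig (1,0); cuts so far [(1, 0)]; region rows[1,2) x cols[0,1) = 1x1
Unfold 1 (reflect across h@1): 2 holes -> [(0, 0), (1, 0)]
Unfold 2 (reflect across v@1): 4 holes -> [(0, 0), (0, 1), (1, 0), (1, 1)]
Unfold 3 (reflect across v@2): 8 holes -> [(0, 0), (0, 1), (0, 2), (0, 3), (1, 0), (1, 1), (1, 2), (1, 3)]
Unfold 4 (reflect across h@2): 16 holes -> [(0, 0), (0, 1), (0, 2), (0, 3), (1, 0), (1, 1), (1, 2), (1, 3), (2, 0), (2, 1), (2, 2), (2, 3), (3, 0), (3, 1), (3, 2), (3, 3)]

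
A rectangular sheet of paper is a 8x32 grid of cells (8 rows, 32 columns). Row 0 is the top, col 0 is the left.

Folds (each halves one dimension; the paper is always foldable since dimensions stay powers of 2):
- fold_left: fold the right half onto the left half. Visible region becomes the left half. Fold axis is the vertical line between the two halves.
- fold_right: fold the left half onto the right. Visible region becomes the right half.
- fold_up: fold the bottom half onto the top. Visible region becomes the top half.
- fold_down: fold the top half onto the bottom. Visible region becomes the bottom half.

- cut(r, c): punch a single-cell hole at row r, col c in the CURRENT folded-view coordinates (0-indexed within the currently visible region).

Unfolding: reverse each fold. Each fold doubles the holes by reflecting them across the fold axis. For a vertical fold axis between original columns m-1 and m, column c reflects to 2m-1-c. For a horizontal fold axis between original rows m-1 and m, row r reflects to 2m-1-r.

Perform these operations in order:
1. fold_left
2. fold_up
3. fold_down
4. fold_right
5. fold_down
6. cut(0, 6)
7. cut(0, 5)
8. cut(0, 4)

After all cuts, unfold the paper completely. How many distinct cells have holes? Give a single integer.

Op 1 fold_left: fold axis v@16; visible region now rows[0,8) x cols[0,16) = 8x16
Op 2 fold_up: fold axis h@4; visible region now rows[0,4) x cols[0,16) = 4x16
Op 3 fold_down: fold axis h@2; visible region now rows[2,4) x cols[0,16) = 2x16
Op 4 fold_right: fold axis v@8; visible region now rows[2,4) x cols[8,16) = 2x8
Op 5 fold_down: fold axis h@3; visible region now rows[3,4) x cols[8,16) = 1x8
Op 6 cut(0, 6): punch at orig (3,14); cuts so far [(3, 14)]; region rows[3,4) x cols[8,16) = 1x8
Op 7 cut(0, 5): punch at orig (3,13); cuts so far [(3, 13), (3, 14)]; region rows[3,4) x cols[8,16) = 1x8
Op 8 cut(0, 4): punch at orig (3,12); cuts so far [(3, 12), (3, 13), (3, 14)]; region rows[3,4) x cols[8,16) = 1x8
Unfold 1 (reflect across h@3): 6 holes -> [(2, 12), (2, 13), (2, 14), (3, 12), (3, 13), (3, 14)]
Unfold 2 (reflect across v@8): 12 holes -> [(2, 1), (2, 2), (2, 3), (2, 12), (2, 13), (2, 14), (3, 1), (3, 2), (3, 3), (3, 12), (3, 13), (3, 14)]
Unfold 3 (reflect across h@2): 24 holes -> [(0, 1), (0, 2), (0, 3), (0, 12), (0, 13), (0, 14), (1, 1), (1, 2), (1, 3), (1, 12), (1, 13), (1, 14), (2, 1), (2, 2), (2, 3), (2, 12), (2, 13), (2, 14), (3, 1), (3, 2), (3, 3), (3, 12), (3, 13), (3, 14)]
Unfold 4 (reflect across h@4): 48 holes -> [(0, 1), (0, 2), (0, 3), (0, 12), (0, 13), (0, 14), (1, 1), (1, 2), (1, 3), (1, 12), (1, 13), (1, 14), (2, 1), (2, 2), (2, 3), (2, 12), (2, 13), (2, 14), (3, 1), (3, 2), (3, 3), (3, 12), (3, 13), (3, 14), (4, 1), (4, 2), (4, 3), (4, 12), (4, 13), (4, 14), (5, 1), (5, 2), (5, 3), (5, 12), (5, 13), (5, 14), (6, 1), (6, 2), (6, 3), (6, 12), (6, 13), (6, 14), (7, 1), (7, 2), (7, 3), (7, 12), (7, 13), (7, 14)]
Unfold 5 (reflect across v@16): 96 holes -> [(0, 1), (0, 2), (0, 3), (0, 12), (0, 13), (0, 14), (0, 17), (0, 18), (0, 19), (0, 28), (0, 29), (0, 30), (1, 1), (1, 2), (1, 3), (1, 12), (1, 13), (1, 14), (1, 17), (1, 18), (1, 19), (1, 28), (1, 29), (1, 30), (2, 1), (2, 2), (2, 3), (2, 12), (2, 13), (2, 14), (2, 17), (2, 18), (2, 19), (2, 28), (2, 29), (2, 30), (3, 1), (3, 2), (3, 3), (3, 12), (3, 13), (3, 14), (3, 17), (3, 18), (3, 19), (3, 28), (3, 29), (3, 30), (4, 1), (4, 2), (4, 3), (4, 12), (4, 13), (4, 14), (4, 17), (4, 18), (4, 19), (4, 28), (4, 29), (4, 30), (5, 1), (5, 2), (5, 3), (5, 12), (5, 13), (5, 14), (5, 17), (5, 18), (5, 19), (5, 28), (5, 29), (5, 30), (6, 1), (6, 2), (6, 3), (6, 12), (6, 13), (6, 14), (6, 17), (6, 18), (6, 19), (6, 28), (6, 29), (6, 30), (7, 1), (7, 2), (7, 3), (7, 12), (7, 13), (7, 14), (7, 17), (7, 18), (7, 19), (7, 28), (7, 29), (7, 30)]

Answer: 96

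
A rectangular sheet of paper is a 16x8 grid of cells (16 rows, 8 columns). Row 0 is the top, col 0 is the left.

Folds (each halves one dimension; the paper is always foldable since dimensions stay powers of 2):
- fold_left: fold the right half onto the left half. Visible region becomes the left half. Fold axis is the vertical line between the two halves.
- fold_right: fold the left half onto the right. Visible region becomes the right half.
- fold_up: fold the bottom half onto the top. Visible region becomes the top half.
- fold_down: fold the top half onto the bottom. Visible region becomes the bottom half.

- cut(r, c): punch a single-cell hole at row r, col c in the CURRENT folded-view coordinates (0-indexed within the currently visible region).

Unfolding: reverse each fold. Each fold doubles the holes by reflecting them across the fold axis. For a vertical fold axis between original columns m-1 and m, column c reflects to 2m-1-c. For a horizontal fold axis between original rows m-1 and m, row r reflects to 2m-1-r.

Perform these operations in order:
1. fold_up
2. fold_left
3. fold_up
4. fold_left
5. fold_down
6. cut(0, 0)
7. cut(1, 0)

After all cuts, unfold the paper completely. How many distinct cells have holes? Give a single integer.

Answer: 64

Derivation:
Op 1 fold_up: fold axis h@8; visible region now rows[0,8) x cols[0,8) = 8x8
Op 2 fold_left: fold axis v@4; visible region now rows[0,8) x cols[0,4) = 8x4
Op 3 fold_up: fold axis h@4; visible region now rows[0,4) x cols[0,4) = 4x4
Op 4 fold_left: fold axis v@2; visible region now rows[0,4) x cols[0,2) = 4x2
Op 5 fold_down: fold axis h@2; visible region now rows[2,4) x cols[0,2) = 2x2
Op 6 cut(0, 0): punch at orig (2,0); cuts so far [(2, 0)]; region rows[2,4) x cols[0,2) = 2x2
Op 7 cut(1, 0): punch at orig (3,0); cuts so far [(2, 0), (3, 0)]; region rows[2,4) x cols[0,2) = 2x2
Unfold 1 (reflect across h@2): 4 holes -> [(0, 0), (1, 0), (2, 0), (3, 0)]
Unfold 2 (reflect across v@2): 8 holes -> [(0, 0), (0, 3), (1, 0), (1, 3), (2, 0), (2, 3), (3, 0), (3, 3)]
Unfold 3 (reflect across h@4): 16 holes -> [(0, 0), (0, 3), (1, 0), (1, 3), (2, 0), (2, 3), (3, 0), (3, 3), (4, 0), (4, 3), (5, 0), (5, 3), (6, 0), (6, 3), (7, 0), (7, 3)]
Unfold 4 (reflect across v@4): 32 holes -> [(0, 0), (0, 3), (0, 4), (0, 7), (1, 0), (1, 3), (1, 4), (1, 7), (2, 0), (2, 3), (2, 4), (2, 7), (3, 0), (3, 3), (3, 4), (3, 7), (4, 0), (4, 3), (4, 4), (4, 7), (5, 0), (5, 3), (5, 4), (5, 7), (6, 0), (6, 3), (6, 4), (6, 7), (7, 0), (7, 3), (7, 4), (7, 7)]
Unfold 5 (reflect across h@8): 64 holes -> [(0, 0), (0, 3), (0, 4), (0, 7), (1, 0), (1, 3), (1, 4), (1, 7), (2, 0), (2, 3), (2, 4), (2, 7), (3, 0), (3, 3), (3, 4), (3, 7), (4, 0), (4, 3), (4, 4), (4, 7), (5, 0), (5, 3), (5, 4), (5, 7), (6, 0), (6, 3), (6, 4), (6, 7), (7, 0), (7, 3), (7, 4), (7, 7), (8, 0), (8, 3), (8, 4), (8, 7), (9, 0), (9, 3), (9, 4), (9, 7), (10, 0), (10, 3), (10, 4), (10, 7), (11, 0), (11, 3), (11, 4), (11, 7), (12, 0), (12, 3), (12, 4), (12, 7), (13, 0), (13, 3), (13, 4), (13, 7), (14, 0), (14, 3), (14, 4), (14, 7), (15, 0), (15, 3), (15, 4), (15, 7)]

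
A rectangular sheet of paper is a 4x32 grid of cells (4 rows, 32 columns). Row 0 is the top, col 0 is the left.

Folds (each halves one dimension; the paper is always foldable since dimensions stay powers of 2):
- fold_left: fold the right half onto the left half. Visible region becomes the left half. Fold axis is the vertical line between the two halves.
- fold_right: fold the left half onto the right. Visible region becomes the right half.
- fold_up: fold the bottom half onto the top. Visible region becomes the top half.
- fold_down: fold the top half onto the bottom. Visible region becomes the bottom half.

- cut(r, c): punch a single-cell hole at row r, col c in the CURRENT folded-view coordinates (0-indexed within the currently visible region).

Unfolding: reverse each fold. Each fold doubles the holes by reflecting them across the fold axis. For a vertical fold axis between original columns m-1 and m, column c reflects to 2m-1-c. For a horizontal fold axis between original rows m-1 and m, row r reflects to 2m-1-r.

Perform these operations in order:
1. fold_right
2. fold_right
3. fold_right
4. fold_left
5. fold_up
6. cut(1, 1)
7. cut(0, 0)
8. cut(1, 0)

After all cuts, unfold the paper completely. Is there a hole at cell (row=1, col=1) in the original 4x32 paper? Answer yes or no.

Answer: yes

Derivation:
Op 1 fold_right: fold axis v@16; visible region now rows[0,4) x cols[16,32) = 4x16
Op 2 fold_right: fold axis v@24; visible region now rows[0,4) x cols[24,32) = 4x8
Op 3 fold_right: fold axis v@28; visible region now rows[0,4) x cols[28,32) = 4x4
Op 4 fold_left: fold axis v@30; visible region now rows[0,4) x cols[28,30) = 4x2
Op 5 fold_up: fold axis h@2; visible region now rows[0,2) x cols[28,30) = 2x2
Op 6 cut(1, 1): punch at orig (1,29); cuts so far [(1, 29)]; region rows[0,2) x cols[28,30) = 2x2
Op 7 cut(0, 0): punch at orig (0,28); cuts so far [(0, 28), (1, 29)]; region rows[0,2) x cols[28,30) = 2x2
Op 8 cut(1, 0): punch at orig (1,28); cuts so far [(0, 28), (1, 28), (1, 29)]; region rows[0,2) x cols[28,30) = 2x2
Unfold 1 (reflect across h@2): 6 holes -> [(0, 28), (1, 28), (1, 29), (2, 28), (2, 29), (3, 28)]
Unfold 2 (reflect across v@30): 12 holes -> [(0, 28), (0, 31), (1, 28), (1, 29), (1, 30), (1, 31), (2, 28), (2, 29), (2, 30), (2, 31), (3, 28), (3, 31)]
Unfold 3 (reflect across v@28): 24 holes -> [(0, 24), (0, 27), (0, 28), (0, 31), (1, 24), (1, 25), (1, 26), (1, 27), (1, 28), (1, 29), (1, 30), (1, 31), (2, 24), (2, 25), (2, 26), (2, 27), (2, 28), (2, 29), (2, 30), (2, 31), (3, 24), (3, 27), (3, 28), (3, 31)]
Unfold 4 (reflect across v@24): 48 holes -> [(0, 16), (0, 19), (0, 20), (0, 23), (0, 24), (0, 27), (0, 28), (0, 31), (1, 16), (1, 17), (1, 18), (1, 19), (1, 20), (1, 21), (1, 22), (1, 23), (1, 24), (1, 25), (1, 26), (1, 27), (1, 28), (1, 29), (1, 30), (1, 31), (2, 16), (2, 17), (2, 18), (2, 19), (2, 20), (2, 21), (2, 22), (2, 23), (2, 24), (2, 25), (2, 26), (2, 27), (2, 28), (2, 29), (2, 30), (2, 31), (3, 16), (3, 19), (3, 20), (3, 23), (3, 24), (3, 27), (3, 28), (3, 31)]
Unfold 5 (reflect across v@16): 96 holes -> [(0, 0), (0, 3), (0, 4), (0, 7), (0, 8), (0, 11), (0, 12), (0, 15), (0, 16), (0, 19), (0, 20), (0, 23), (0, 24), (0, 27), (0, 28), (0, 31), (1, 0), (1, 1), (1, 2), (1, 3), (1, 4), (1, 5), (1, 6), (1, 7), (1, 8), (1, 9), (1, 10), (1, 11), (1, 12), (1, 13), (1, 14), (1, 15), (1, 16), (1, 17), (1, 18), (1, 19), (1, 20), (1, 21), (1, 22), (1, 23), (1, 24), (1, 25), (1, 26), (1, 27), (1, 28), (1, 29), (1, 30), (1, 31), (2, 0), (2, 1), (2, 2), (2, 3), (2, 4), (2, 5), (2, 6), (2, 7), (2, 8), (2, 9), (2, 10), (2, 11), (2, 12), (2, 13), (2, 14), (2, 15), (2, 16), (2, 17), (2, 18), (2, 19), (2, 20), (2, 21), (2, 22), (2, 23), (2, 24), (2, 25), (2, 26), (2, 27), (2, 28), (2, 29), (2, 30), (2, 31), (3, 0), (3, 3), (3, 4), (3, 7), (3, 8), (3, 11), (3, 12), (3, 15), (3, 16), (3, 19), (3, 20), (3, 23), (3, 24), (3, 27), (3, 28), (3, 31)]
Holes: [(0, 0), (0, 3), (0, 4), (0, 7), (0, 8), (0, 11), (0, 12), (0, 15), (0, 16), (0, 19), (0, 20), (0, 23), (0, 24), (0, 27), (0, 28), (0, 31), (1, 0), (1, 1), (1, 2), (1, 3), (1, 4), (1, 5), (1, 6), (1, 7), (1, 8), (1, 9), (1, 10), (1, 11), (1, 12), (1, 13), (1, 14), (1, 15), (1, 16), (1, 17), (1, 18), (1, 19), (1, 20), (1, 21), (1, 22), (1, 23), (1, 24), (1, 25), (1, 26), (1, 27), (1, 28), (1, 29), (1, 30), (1, 31), (2, 0), (2, 1), (2, 2), (2, 3), (2, 4), (2, 5), (2, 6), (2, 7), (2, 8), (2, 9), (2, 10), (2, 11), (2, 12), (2, 13), (2, 14), (2, 15), (2, 16), (2, 17), (2, 18), (2, 19), (2, 20), (2, 21), (2, 22), (2, 23), (2, 24), (2, 25), (2, 26), (2, 27), (2, 28), (2, 29), (2, 30), (2, 31), (3, 0), (3, 3), (3, 4), (3, 7), (3, 8), (3, 11), (3, 12), (3, 15), (3, 16), (3, 19), (3, 20), (3, 23), (3, 24), (3, 27), (3, 28), (3, 31)]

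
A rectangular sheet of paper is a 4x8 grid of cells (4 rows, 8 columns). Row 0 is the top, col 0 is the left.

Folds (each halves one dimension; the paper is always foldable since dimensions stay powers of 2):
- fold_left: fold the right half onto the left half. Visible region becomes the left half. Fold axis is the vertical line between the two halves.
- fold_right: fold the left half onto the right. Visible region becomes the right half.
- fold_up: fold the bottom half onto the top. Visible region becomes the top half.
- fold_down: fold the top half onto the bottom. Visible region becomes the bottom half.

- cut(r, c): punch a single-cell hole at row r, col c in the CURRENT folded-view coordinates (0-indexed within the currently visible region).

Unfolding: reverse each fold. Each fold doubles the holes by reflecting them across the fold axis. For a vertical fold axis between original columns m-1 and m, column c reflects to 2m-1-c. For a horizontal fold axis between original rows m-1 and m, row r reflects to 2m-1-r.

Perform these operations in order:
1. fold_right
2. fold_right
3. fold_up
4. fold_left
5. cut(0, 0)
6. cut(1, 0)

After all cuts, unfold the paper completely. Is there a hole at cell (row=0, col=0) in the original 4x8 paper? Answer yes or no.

Answer: yes

Derivation:
Op 1 fold_right: fold axis v@4; visible region now rows[0,4) x cols[4,8) = 4x4
Op 2 fold_right: fold axis v@6; visible region now rows[0,4) x cols[6,8) = 4x2
Op 3 fold_up: fold axis h@2; visible region now rows[0,2) x cols[6,8) = 2x2
Op 4 fold_left: fold axis v@7; visible region now rows[0,2) x cols[6,7) = 2x1
Op 5 cut(0, 0): punch at orig (0,6); cuts so far [(0, 6)]; region rows[0,2) x cols[6,7) = 2x1
Op 6 cut(1, 0): punch at orig (1,6); cuts so far [(0, 6), (1, 6)]; region rows[0,2) x cols[6,7) = 2x1
Unfold 1 (reflect across v@7): 4 holes -> [(0, 6), (0, 7), (1, 6), (1, 7)]
Unfold 2 (reflect across h@2): 8 holes -> [(0, 6), (0, 7), (1, 6), (1, 7), (2, 6), (2, 7), (3, 6), (3, 7)]
Unfold 3 (reflect across v@6): 16 holes -> [(0, 4), (0, 5), (0, 6), (0, 7), (1, 4), (1, 5), (1, 6), (1, 7), (2, 4), (2, 5), (2, 6), (2, 7), (3, 4), (3, 5), (3, 6), (3, 7)]
Unfold 4 (reflect across v@4): 32 holes -> [(0, 0), (0, 1), (0, 2), (0, 3), (0, 4), (0, 5), (0, 6), (0, 7), (1, 0), (1, 1), (1, 2), (1, 3), (1, 4), (1, 5), (1, 6), (1, 7), (2, 0), (2, 1), (2, 2), (2, 3), (2, 4), (2, 5), (2, 6), (2, 7), (3, 0), (3, 1), (3, 2), (3, 3), (3, 4), (3, 5), (3, 6), (3, 7)]
Holes: [(0, 0), (0, 1), (0, 2), (0, 3), (0, 4), (0, 5), (0, 6), (0, 7), (1, 0), (1, 1), (1, 2), (1, 3), (1, 4), (1, 5), (1, 6), (1, 7), (2, 0), (2, 1), (2, 2), (2, 3), (2, 4), (2, 5), (2, 6), (2, 7), (3, 0), (3, 1), (3, 2), (3, 3), (3, 4), (3, 5), (3, 6), (3, 7)]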